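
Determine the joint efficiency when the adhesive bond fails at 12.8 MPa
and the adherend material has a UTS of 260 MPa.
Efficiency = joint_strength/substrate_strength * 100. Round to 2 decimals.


Joint efficiency = 12.8 / 260 * 100
= 4.92%

4.92


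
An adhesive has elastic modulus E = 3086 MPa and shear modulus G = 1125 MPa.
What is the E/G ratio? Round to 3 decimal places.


E/G = 3086 / 1125 = 2.743

2.743


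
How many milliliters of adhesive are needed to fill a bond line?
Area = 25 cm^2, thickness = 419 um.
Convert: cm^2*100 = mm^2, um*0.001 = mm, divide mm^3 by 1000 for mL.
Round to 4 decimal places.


= (25 * 100) * (419 * 0.001) / 1000
= 1.0475 mL

1.0475


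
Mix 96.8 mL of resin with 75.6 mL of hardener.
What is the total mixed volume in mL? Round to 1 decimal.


Total = 96.8 + 75.6 = 172.4 mL

172.4


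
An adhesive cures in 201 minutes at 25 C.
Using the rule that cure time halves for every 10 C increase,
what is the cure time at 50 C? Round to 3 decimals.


Factor = 2^((50 - 25) / 10) = 5.6569
Cure time = 201 / 5.6569
= 35.532 minutes

35.532


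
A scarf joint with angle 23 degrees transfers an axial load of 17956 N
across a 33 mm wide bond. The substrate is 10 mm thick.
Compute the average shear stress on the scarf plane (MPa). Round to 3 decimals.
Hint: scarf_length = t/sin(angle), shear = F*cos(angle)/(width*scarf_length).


scarf_length = 10 / sin(23 deg) = 25.5930 mm
cos(23 deg) = 0.920505
shear stress = 17956 * 0.920505 / (33 * 25.5930)
= 19.570 MPa

19.570


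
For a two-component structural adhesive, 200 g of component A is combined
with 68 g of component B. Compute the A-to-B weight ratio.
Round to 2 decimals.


Weight ratio A:B = 200 / 68
= 2.94

2.94


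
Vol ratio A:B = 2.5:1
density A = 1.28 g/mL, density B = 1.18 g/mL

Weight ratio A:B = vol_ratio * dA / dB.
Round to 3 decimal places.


Weight ratio = 2.5 * 1.28 / 1.18
= 2.712

2.712


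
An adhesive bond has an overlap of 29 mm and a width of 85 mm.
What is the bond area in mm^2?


Bond area = overlap * width
= 29 * 85
= 2465 mm^2

2465


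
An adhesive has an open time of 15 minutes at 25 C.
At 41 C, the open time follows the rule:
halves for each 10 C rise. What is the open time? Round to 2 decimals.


Factor = 2^((41-25)/10) = 3.0314
Open time = 15 / 3.0314 = 4.95 min

4.95


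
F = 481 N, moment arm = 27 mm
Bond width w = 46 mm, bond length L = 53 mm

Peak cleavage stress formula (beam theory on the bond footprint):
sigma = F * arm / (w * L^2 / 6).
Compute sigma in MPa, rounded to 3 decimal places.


sigma = (481 * 27) / (46 * 2809 / 6)
= 12987 * 6 / 129214
= 77922 / 129214
= 0.603 MPa

0.603


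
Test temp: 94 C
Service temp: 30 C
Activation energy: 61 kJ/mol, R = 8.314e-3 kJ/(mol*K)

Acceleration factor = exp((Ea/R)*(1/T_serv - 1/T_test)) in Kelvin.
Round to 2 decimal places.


AF = exp((61/0.008314)*(1/303.15 - 1/367.15))
= 67.96

67.96


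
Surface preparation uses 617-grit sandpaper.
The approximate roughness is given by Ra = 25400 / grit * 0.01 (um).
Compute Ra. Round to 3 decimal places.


Ra = 25400 / 617 * 0.01
= 254 / 617
= 0.412 um

0.412


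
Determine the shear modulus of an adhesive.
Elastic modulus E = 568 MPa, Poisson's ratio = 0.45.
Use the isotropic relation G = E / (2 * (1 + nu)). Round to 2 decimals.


G = 568 / (2*(1+0.45)) = 568 / 2.90
= 195.86 MPa

195.86


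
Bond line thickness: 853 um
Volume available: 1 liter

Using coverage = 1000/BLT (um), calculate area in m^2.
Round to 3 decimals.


1 L = 1e6 mm^3, thickness = 853 um = 0.853 mm
Area = 1e6 / 0.853 mm^2 = (1e6 / 0.853) / 1e6 m^2 = 1000 / 853 m^2
= 1.172 m^2

1.172


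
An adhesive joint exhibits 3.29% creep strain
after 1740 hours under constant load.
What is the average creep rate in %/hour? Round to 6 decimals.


Creep rate = strain / time
= 3.29 / 1740
= 0.001891 %/h

0.001891


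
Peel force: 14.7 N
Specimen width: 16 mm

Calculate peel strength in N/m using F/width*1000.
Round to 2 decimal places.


Peel strength = 14.7 / 16 * 1000 = 918.75 N/m

918.75


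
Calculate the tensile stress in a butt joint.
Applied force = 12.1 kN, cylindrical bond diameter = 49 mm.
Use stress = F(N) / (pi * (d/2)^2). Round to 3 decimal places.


A = pi * 24.5^2 = 1885.7410 mm^2
sigma = 12100.0 / 1885.7410 = 6.417 MPa

6.417


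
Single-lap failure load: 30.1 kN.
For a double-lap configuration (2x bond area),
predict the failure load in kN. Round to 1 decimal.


Failure load = 30.1 * 2 = 60.2 kN

60.2


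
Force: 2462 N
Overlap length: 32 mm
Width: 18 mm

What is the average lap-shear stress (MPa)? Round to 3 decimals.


Average shear stress = F / (overlap * width)
= 2462 / (32 * 18)
= 4.274 MPa

4.274


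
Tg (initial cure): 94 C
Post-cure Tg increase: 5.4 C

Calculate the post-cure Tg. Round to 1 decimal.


Post-cure Tg = 94 + 5.4 = 99.4 C

99.4


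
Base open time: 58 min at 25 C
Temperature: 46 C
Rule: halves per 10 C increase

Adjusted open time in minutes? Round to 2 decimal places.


Acceleration = 2^((46-25)/10) = 4.2871
Open time = 58 / 4.2871 = 13.53 min

13.53


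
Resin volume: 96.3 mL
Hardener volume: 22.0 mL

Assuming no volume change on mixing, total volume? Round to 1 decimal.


V_total = 96.3 + 22.0 = 118.3 mL

118.3


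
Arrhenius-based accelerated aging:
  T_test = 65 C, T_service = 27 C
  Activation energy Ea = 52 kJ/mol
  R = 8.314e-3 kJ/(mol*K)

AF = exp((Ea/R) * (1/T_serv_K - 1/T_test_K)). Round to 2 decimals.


T_test_K = 338.15, T_serv_K = 300.15
AF = exp((52/8.314e-3) * (1/300.15 - 1/338.15))
= 10.40

10.40


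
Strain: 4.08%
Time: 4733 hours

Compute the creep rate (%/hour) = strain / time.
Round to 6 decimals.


Creep rate = 4.08 / 4733
= 0.000862 %/h

0.000862


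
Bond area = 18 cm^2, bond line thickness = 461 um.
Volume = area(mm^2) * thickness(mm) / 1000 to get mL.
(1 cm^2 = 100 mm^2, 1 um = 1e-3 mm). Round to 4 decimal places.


area_mm2 = 18 * 100 = 1800
blt_mm = 461 * 1e-3 = 0.461
vol_mm3 = 1800 * 0.461 = 829.8
vol_mL = 829.8 / 1000 = 0.8298 mL

0.8298


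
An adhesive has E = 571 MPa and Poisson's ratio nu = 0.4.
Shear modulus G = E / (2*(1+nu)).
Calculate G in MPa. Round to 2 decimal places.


G = 571 / (2*(1+0.4))
= 571 / 2.80
= 203.93 MPa

203.93


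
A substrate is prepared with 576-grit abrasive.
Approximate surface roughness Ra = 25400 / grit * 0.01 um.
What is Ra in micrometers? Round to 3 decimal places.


Ra = 25400 / 576 * 0.01 = 0.441 um

0.441


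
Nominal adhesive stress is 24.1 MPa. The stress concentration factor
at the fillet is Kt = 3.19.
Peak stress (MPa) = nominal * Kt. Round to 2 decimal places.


Peak = 24.1 * 3.19 = 76.88 MPa

76.88


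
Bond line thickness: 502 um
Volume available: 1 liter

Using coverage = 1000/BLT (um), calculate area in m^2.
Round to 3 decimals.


1 L = 1e6 mm^3, thickness = 502 um = 0.502 mm
Area = 1e6 / 0.502 mm^2 = (1e6 / 0.502) / 1e6 m^2 = 1000 / 502 m^2
= 1.992 m^2

1.992


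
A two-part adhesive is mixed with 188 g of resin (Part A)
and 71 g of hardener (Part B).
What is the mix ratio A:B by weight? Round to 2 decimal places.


Mix ratio = mass_A / mass_B
= 188 / 71
= 2.65

2.65


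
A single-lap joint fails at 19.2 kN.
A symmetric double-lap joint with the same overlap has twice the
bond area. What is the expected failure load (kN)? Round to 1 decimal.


Double-lap load = 2 * 19.2 = 38.4 kN

38.4


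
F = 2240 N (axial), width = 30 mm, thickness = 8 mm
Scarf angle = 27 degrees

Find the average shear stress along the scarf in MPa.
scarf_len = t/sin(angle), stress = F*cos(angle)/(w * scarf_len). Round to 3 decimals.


scarf_len = 8/sin(27 deg) = 17.6215
cos(27 deg) = 0.891007
stress = 2240*0.891007/(30*17.6215) = 3.775 MPa

3.775


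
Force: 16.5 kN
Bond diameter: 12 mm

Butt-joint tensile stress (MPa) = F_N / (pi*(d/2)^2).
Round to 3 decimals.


F_N = 16.5 * 1000 = 16500.0 N
A = pi*(6.0)^2 = 113.0973 mm^2
stress = 16500.0 / 113.0973 = 145.892 MPa

145.892


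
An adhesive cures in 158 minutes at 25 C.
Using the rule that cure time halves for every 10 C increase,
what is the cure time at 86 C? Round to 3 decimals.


Factor = 2^((86 - 25) / 10) = 68.5935
Cure time = 158 / 68.5935
= 2.303 minutes

2.303


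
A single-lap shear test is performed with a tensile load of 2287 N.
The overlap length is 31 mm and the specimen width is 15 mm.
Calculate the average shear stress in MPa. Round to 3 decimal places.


Shear stress = F / (overlap * width)
= 2287 / (31 * 15)
= 2287 / 465
= 4.918 MPa

4.918


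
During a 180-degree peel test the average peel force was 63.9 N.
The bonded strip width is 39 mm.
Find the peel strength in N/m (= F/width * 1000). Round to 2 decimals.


Peel strength = F/width * 1000
= 63.9 / 39 * 1000
= 1638.46 N/m

1638.46


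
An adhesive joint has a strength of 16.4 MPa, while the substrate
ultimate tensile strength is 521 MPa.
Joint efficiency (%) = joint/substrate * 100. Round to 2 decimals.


Efficiency = 16.4 / 521 * 100
= 3.15%

3.15


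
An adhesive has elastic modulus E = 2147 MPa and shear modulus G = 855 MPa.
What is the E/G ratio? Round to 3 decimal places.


E/G = 2147 / 855 = 2.511

2.511


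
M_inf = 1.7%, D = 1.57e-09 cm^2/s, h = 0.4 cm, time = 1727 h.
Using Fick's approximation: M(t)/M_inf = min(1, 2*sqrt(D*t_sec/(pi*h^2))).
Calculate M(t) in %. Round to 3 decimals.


t = 6217200 s
ratio = min(1, 2*sqrt(1.57e-09*6217200/(pi*0.1600)))
= 0.278703
M(t) = 1.7 * 0.278703 = 0.474%

0.474


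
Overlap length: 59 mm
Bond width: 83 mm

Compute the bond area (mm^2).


Bond area = 59 * 83 = 4897 mm^2

4897


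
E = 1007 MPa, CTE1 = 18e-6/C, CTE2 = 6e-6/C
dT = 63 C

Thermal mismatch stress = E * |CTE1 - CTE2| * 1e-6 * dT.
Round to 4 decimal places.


= 1007 * 12e-6 * 63
= 0.7613 MPa

0.7613


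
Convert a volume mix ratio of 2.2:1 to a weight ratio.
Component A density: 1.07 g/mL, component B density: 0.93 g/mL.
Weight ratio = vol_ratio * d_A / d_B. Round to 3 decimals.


= 2.2 * 1.07 / 0.93 = 2.531

2.531


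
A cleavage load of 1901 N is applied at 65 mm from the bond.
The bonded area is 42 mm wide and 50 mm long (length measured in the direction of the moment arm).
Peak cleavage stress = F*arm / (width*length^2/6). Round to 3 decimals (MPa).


Moment = 1901 * 65 = 123565 N*mm
Section modulus = 42 * 2500 / 6 = 105000 / 6 mm^3
Stress = 123565 / (105000 / 6) = 741390 / 105000
= 7.061 MPa

7.061


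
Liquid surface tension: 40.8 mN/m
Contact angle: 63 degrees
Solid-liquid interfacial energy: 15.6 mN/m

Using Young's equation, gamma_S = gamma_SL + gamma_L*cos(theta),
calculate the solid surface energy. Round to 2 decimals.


gamma_S = 15.6 + 40.8 * cos(63)
= 34.12 mN/m

34.12


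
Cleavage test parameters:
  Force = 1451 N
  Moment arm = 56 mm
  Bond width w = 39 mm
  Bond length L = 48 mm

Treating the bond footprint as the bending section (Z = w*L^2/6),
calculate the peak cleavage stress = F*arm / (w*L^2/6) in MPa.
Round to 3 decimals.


M = 1451 * 56 = 81256 N*mm
Z = 39 * 48^2 / 6 = 89856 / 6 mm^3
sigma = M / Z = 6 * 81256 / 89856 = 487536 / 89856
= 5.426 MPa

5.426


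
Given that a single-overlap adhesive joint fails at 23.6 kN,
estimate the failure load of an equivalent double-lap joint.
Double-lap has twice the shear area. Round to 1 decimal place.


Double-lap factor = 2
Expected load = 23.6 * 2 = 47.2 kN

47.2


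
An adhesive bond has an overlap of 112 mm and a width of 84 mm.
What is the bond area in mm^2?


Bond area = overlap * width
= 112 * 84
= 9408 mm^2

9408


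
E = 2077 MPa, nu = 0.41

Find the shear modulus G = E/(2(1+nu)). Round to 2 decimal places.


G = 2077 / (2 * 1.41)
= 736.52 MPa

736.52


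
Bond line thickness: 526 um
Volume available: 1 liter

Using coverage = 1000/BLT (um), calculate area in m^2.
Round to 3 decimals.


1 L = 1e6 mm^3, thickness = 526 um = 0.526 mm
Area = 1e6 / 0.526 mm^2 = (1e6 / 0.526) / 1e6 m^2 = 1000 / 526 m^2
= 1.901 m^2

1.901


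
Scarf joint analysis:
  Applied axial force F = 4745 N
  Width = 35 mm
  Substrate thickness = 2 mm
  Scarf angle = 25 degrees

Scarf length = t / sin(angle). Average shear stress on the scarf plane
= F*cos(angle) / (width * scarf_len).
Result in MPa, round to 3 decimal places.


Scarf length = 2 / sin(25 deg) = 4.7324 mm
cos(25 deg) = 0.906308
Shear = 4745 * 0.906308 / (35 * 4.7324)
= 25.963 MPa

25.963


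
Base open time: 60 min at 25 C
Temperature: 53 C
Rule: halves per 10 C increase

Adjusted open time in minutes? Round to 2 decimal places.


Acceleration = 2^((53-25)/10) = 6.9644
Open time = 60 / 6.9644 = 8.62 min

8.62


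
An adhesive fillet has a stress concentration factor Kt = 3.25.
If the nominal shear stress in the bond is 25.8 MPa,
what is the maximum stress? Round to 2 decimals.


Max stress = 25.8 * 3.25 = 83.85 MPa

83.85


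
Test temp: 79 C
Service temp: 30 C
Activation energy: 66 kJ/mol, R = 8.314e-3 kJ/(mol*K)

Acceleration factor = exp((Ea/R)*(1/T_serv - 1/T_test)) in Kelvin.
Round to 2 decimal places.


AF = exp((66/0.008314)*(1/303.15 - 1/352.15))
= 38.23

38.23


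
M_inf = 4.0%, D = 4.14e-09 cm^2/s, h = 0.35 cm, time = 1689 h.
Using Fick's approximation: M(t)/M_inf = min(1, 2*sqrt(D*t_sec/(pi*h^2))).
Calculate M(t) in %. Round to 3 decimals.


t = 6080400 s
ratio = min(1, 2*sqrt(4.14e-09*6080400/(pi*0.1225)))
= 0.511509
M(t) = 4.0 * 0.511509 = 2.046%

2.046


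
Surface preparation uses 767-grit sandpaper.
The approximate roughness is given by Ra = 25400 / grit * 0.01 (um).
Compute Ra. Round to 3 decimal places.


Ra = 25400 / 767 * 0.01
= 254 / 767
= 0.331 um

0.331


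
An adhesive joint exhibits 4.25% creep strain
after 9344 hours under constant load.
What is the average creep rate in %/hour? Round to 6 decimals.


Creep rate = strain / time
= 4.25 / 9344
= 0.000455 %/h

0.000455


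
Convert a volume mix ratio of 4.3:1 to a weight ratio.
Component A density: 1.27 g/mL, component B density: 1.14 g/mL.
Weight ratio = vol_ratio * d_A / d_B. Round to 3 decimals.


= 4.3 * 1.27 / 1.14 = 4.790

4.790


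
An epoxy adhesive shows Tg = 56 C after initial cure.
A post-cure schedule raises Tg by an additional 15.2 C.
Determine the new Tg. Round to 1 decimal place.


New Tg = 56 + 15.2
= 71.2 C

71.2


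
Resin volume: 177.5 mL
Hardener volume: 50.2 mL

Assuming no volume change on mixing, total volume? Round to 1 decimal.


V_total = 177.5 + 50.2 = 227.7 mL

227.7


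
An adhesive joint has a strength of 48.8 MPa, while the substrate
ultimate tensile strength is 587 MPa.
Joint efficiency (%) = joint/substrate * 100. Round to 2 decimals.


Efficiency = 48.8 / 587 * 100
= 8.31%

8.31


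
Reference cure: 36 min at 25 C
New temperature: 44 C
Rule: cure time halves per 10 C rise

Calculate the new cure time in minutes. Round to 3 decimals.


factor = 2^((44-25)/10) = 3.7321
t_new = 36 / 3.7321 = 9.646 min

9.646


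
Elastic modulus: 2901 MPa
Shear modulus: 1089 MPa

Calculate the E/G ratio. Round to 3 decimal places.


E / G = 2901 / 1089 = 2.664

2.664


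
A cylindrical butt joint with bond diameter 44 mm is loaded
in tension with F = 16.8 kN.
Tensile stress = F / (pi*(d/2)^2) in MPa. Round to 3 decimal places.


Area = pi * (44/2)^2 = 1520.5308 mm^2
Stress = 16.8*1000 / 1520.5308
= 11.049 MPa

11.049


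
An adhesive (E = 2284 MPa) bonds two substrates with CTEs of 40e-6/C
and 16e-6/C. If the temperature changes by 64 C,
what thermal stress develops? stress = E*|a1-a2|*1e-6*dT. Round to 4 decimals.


Stress = 2284 * |40 - 16| * 1e-6 * 64
= 3.5082 MPa

3.5082


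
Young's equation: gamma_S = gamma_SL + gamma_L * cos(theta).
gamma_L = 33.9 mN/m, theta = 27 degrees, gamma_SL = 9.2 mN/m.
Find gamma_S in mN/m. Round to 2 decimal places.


cos(27 deg) = 0.891007
gamma_S = 9.2 + 33.9 * 0.891007
= 39.41 mN/m

39.41


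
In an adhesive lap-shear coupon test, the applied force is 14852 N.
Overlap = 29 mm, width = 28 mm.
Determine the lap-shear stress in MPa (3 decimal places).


stress = F / (overlap * width)
= 14852 / (29 * 28)
= 18.291 MPa

18.291


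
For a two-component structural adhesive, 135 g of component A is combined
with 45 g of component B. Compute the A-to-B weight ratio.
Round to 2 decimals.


Weight ratio A:B = 135 / 45
= 3.00

3.00


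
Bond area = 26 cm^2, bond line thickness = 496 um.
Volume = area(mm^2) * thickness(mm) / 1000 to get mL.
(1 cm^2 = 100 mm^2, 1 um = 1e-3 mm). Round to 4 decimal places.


area_mm2 = 26 * 100 = 2600
blt_mm = 496 * 1e-3 = 0.496
vol_mm3 = 2600 * 0.496 = 1289.6
vol_mL = 1289.6 / 1000 = 1.2896 mL

1.2896


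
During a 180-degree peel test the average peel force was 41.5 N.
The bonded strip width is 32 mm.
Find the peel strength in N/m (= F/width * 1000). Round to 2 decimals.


Peel strength = F/width * 1000
= 41.5 / 32 * 1000
= 1296.88 N/m

1296.88


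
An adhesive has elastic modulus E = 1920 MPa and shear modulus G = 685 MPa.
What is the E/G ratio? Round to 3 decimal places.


E/G = 1920 / 685 = 2.803

2.803


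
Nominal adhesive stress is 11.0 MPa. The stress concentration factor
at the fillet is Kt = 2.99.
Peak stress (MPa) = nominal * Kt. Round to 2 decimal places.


Peak = 11.0 * 2.99 = 32.89 MPa

32.89


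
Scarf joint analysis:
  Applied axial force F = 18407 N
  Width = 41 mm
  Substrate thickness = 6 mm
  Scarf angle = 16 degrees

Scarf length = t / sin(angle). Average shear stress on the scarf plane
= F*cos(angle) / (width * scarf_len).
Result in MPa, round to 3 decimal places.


Scarf length = 6 / sin(16 deg) = 21.7677 mm
cos(16 deg) = 0.961262
Shear = 18407 * 0.961262 / (41 * 21.7677)
= 19.826 MPa

19.826


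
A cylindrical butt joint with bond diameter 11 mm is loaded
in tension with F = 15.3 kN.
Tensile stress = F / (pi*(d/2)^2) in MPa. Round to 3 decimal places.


Area = pi * (11/2)^2 = 95.0332 mm^2
Stress = 15.3*1000 / 95.0332
= 160.996 MPa

160.996


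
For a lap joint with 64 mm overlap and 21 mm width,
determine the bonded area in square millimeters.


Area = 64 * 21 = 1344 mm^2

1344


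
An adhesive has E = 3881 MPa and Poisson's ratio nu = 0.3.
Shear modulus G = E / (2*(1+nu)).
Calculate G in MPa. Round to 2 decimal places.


G = 3881 / (2*(1+0.3))
= 3881 / 2.60
= 1492.69 MPa

1492.69


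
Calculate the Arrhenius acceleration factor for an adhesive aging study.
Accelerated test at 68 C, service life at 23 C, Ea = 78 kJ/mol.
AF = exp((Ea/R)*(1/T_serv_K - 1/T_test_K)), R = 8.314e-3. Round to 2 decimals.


T_test = 341.15 K, T_serv = 296.15 K
Ea/R = 78 / 0.008314 = 9381.77
AF = exp(9381.77 * (1/296.15 - 1/341.15))
= 65.28

65.28


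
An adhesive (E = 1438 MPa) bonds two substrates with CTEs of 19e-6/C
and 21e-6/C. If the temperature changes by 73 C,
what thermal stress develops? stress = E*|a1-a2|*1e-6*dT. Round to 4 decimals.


Stress = 1438 * |19 - 21| * 1e-6 * 73
= 0.2099 MPa

0.2099


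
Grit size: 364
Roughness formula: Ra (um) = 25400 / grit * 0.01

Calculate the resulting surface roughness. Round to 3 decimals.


Ra = 25400 / 364 * 0.01
= 0.698 um

0.698


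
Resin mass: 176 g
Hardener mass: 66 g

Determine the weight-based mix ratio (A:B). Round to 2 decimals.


Ratio = 176 / 66 = 2.67

2.67


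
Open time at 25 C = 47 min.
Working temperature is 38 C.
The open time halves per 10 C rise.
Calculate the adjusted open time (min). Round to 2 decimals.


factor = 2^((38 - 25) / 10) = 2.4623
ot = 47 / 2.4623 = 19.09 min

19.09


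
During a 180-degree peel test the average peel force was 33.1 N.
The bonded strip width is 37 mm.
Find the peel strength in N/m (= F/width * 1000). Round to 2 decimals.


Peel strength = F/width * 1000
= 33.1 / 37 * 1000
= 894.59 N/m

894.59


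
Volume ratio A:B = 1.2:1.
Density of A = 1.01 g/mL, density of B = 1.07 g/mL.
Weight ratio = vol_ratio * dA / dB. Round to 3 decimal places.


Wt ratio = 1.2 * 1.01 / 1.07
= 1.133

1.133


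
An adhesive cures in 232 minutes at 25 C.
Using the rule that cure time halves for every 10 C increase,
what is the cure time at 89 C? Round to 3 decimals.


Factor = 2^((89 - 25) / 10) = 84.4485
Cure time = 232 / 84.4485
= 2.747 minutes

2.747


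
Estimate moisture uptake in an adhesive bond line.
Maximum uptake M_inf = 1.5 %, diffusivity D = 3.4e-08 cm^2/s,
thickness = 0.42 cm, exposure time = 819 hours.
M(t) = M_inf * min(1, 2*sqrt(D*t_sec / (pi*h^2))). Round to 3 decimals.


Convert time: 819 h = 2948400 s
ratio = min(1, 2*sqrt(3.4e-08*2948400/(pi*0.42^2)))
= 0.850626
M(t) = 1.5 * 0.850626 = 1.276%

1.276


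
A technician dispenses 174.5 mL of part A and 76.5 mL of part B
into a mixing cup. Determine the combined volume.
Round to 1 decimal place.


Combined volume = 174.5 + 76.5
= 251.0 mL

251.0


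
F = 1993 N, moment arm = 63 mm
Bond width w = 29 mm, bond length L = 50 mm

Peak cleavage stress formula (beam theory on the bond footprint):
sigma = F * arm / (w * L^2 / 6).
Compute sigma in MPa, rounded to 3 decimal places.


sigma = (1993 * 63) / (29 * 2500 / 6)
= 125559 * 6 / 72500
= 753354 / 72500
= 10.391 MPa

10.391


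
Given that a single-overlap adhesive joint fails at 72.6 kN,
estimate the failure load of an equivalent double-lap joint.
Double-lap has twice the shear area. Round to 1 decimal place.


Double-lap factor = 2
Expected load = 72.6 * 2 = 145.2 kN

145.2


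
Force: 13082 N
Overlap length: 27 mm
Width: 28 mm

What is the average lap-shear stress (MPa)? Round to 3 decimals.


Average shear stress = F / (overlap * width)
= 13082 / (27 * 28)
= 17.304 MPa

17.304


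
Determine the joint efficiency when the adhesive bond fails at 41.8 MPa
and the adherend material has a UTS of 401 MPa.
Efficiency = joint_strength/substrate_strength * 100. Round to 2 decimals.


Joint efficiency = 41.8 / 401 * 100
= 10.42%

10.42


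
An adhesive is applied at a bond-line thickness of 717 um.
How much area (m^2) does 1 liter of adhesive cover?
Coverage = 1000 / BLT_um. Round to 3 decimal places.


Coverage = 1000 / 717 = 1.395 m^2

1.395


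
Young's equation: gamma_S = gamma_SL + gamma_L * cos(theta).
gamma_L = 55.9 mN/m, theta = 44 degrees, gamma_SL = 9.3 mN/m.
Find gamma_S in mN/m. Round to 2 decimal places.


cos(44 deg) = 0.719340
gamma_S = 9.3 + 55.9 * 0.719340
= 49.51 mN/m

49.51


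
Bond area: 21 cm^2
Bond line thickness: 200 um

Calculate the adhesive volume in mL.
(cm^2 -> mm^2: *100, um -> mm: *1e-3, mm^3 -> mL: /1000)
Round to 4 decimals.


V = 21*100 * 200*1e-3 / 1000
= 0.4200 mL

0.4200


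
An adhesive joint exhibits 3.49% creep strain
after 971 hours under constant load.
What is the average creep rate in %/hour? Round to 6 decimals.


Creep rate = strain / time
= 3.49 / 971
= 0.003594 %/h

0.003594


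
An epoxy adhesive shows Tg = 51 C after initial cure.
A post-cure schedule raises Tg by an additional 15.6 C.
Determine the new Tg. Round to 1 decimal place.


New Tg = 51 + 15.6
= 66.6 C

66.6


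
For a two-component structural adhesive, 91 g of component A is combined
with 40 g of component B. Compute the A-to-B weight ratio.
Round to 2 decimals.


Weight ratio A:B = 91 / 40
= 2.28

2.28


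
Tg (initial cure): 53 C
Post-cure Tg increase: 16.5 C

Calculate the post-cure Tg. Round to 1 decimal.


Post-cure Tg = 53 + 16.5 = 69.5 C

69.5


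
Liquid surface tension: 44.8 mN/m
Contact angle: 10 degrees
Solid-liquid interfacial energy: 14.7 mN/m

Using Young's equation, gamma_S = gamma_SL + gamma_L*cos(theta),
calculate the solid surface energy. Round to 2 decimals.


gamma_S = 14.7 + 44.8 * cos(10)
= 58.82 mN/m

58.82


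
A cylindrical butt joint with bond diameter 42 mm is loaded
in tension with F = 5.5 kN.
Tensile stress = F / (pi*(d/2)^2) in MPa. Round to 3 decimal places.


Area = pi * (42/2)^2 = 1385.4424 mm^2
Stress = 5.5*1000 / 1385.4424
= 3.970 MPa

3.970


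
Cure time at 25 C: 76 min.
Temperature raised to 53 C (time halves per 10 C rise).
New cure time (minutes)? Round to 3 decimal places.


Acceleration factor = 2^(28/10) = 6.9644
New time = 76 / 6.9644 = 10.913 min

10.913


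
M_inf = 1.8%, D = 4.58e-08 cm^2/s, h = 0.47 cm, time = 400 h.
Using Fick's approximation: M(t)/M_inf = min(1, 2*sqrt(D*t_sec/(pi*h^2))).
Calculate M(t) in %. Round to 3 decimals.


t = 1440000 s
ratio = min(1, 2*sqrt(4.58e-08*1440000/(pi*0.2209)))
= 0.616554
M(t) = 1.8 * 0.616554 = 1.110%

1.110


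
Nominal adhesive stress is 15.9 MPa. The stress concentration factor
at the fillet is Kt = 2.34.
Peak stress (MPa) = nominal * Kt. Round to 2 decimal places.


Peak = 15.9 * 2.34 = 37.21 MPa

37.21


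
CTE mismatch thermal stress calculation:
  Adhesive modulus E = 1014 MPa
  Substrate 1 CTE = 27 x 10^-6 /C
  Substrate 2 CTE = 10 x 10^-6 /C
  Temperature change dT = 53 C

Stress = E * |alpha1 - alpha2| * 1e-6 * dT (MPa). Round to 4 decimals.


delta_alpha = |27 - 10| = 17 x 10^-6/C
Stress = 1014 * 17e-6 * 53
= 0.9136 MPa

0.9136


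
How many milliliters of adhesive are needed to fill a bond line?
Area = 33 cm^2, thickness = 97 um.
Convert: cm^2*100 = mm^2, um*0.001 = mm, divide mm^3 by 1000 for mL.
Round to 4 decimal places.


= (33 * 100) * (97 * 0.001) / 1000
= 0.3201 mL

0.3201


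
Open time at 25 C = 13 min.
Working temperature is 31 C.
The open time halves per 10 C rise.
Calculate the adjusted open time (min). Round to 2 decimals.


factor = 2^((31 - 25) / 10) = 1.5157
ot = 13 / 1.5157 = 8.58 min

8.58


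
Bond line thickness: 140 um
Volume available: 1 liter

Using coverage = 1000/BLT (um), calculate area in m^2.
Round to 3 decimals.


1 L = 1e6 mm^3, thickness = 140 um = 0.14 mm
Area = 1e6 / 0.14 mm^2 = (1e6 / 0.14) / 1e6 m^2 = 1000 / 140 m^2
= 7.143 m^2

7.143


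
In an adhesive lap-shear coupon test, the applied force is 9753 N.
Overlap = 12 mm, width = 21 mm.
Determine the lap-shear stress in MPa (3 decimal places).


stress = F / (overlap * width)
= 9753 / (12 * 21)
= 38.702 MPa

38.702


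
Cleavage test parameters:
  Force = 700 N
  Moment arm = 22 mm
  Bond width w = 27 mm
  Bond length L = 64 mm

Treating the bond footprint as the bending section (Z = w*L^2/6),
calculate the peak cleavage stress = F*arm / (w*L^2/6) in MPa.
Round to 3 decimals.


M = 700 * 22 = 15400 N*mm
Z = 27 * 64^2 / 6 = 110592 / 6 mm^3
sigma = M / Z = 6 * 15400 / 110592 = 92400 / 110592
= 0.836 MPa

0.836


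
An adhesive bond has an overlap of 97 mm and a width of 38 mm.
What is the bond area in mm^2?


Bond area = overlap * width
= 97 * 38
= 3686 mm^2

3686


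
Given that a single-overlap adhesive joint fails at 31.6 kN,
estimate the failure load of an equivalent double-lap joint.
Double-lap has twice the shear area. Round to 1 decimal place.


Double-lap factor = 2
Expected load = 31.6 * 2 = 63.2 kN

63.2


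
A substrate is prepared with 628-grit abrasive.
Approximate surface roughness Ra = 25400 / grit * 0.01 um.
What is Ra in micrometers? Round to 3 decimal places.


Ra = 25400 / 628 * 0.01 = 0.404 um

0.404


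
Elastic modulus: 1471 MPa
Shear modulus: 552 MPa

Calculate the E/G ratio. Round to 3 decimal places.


E / G = 1471 / 552 = 2.665

2.665


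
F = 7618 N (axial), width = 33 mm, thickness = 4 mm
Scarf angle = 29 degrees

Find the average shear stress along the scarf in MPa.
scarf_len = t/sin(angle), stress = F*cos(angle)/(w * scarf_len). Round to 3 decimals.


scarf_len = 4/sin(29 deg) = 8.2507
cos(29 deg) = 0.874620
stress = 7618*0.874620/(33*8.2507) = 24.471 MPa

24.471


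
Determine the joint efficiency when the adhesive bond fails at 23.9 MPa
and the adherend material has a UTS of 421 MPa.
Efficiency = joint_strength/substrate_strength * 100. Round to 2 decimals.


Joint efficiency = 23.9 / 421 * 100
= 5.68%

5.68


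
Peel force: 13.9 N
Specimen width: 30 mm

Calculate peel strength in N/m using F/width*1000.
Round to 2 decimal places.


Peel strength = 13.9 / 30 * 1000 = 463.33 N/m

463.33


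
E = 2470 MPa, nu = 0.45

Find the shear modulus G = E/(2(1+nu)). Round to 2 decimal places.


G = 2470 / (2 * 1.45)
= 851.72 MPa

851.72


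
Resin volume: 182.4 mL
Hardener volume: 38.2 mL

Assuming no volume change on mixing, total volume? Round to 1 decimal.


V_total = 182.4 + 38.2 = 220.6 mL

220.6


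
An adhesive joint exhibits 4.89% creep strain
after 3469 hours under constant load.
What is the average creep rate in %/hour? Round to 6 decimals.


Creep rate = strain / time
= 4.89 / 3469
= 0.001410 %/h

0.001410


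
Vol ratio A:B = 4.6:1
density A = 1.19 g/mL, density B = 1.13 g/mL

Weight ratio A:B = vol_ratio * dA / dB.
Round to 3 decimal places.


Weight ratio = 4.6 * 1.19 / 1.13
= 4.844

4.844


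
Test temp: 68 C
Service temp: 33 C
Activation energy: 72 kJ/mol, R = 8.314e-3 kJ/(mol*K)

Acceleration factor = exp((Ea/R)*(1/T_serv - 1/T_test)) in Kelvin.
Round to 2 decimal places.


AF = exp((72/0.008314)*(1/306.15 - 1/341.15))
= 18.21

18.21


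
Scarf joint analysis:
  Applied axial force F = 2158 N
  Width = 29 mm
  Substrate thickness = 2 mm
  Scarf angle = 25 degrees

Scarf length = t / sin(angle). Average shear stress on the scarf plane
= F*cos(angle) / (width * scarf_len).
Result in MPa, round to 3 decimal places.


Scarf length = 2 / sin(25 deg) = 4.7324 mm
cos(25 deg) = 0.906308
Shear = 2158 * 0.906308 / (29 * 4.7324)
= 14.251 MPa

14.251


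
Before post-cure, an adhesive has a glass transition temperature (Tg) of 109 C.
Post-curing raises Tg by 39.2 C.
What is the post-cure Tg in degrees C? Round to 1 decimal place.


Tg_post = Tg_base + delta_Tg
= 109 + 39.2
= 148.2 C

148.2


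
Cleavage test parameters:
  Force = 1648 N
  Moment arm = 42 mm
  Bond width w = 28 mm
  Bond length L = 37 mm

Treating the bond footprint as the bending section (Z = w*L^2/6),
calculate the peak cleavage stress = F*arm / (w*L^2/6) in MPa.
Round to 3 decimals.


M = 1648 * 42 = 69216 N*mm
Z = 28 * 37^2 / 6 = 38332 / 6 mm^3
sigma = M / Z = 6 * 69216 / 38332 = 415296 / 38332
= 10.834 MPa

10.834


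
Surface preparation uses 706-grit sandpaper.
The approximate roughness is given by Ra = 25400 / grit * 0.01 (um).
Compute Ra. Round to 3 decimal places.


Ra = 25400 / 706 * 0.01
= 254 / 706
= 0.360 um

0.360


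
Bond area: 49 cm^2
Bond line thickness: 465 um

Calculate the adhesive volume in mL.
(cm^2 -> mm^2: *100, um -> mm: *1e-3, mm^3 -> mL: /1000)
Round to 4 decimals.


V = 49*100 * 465*1e-3 / 1000
= 2.2785 mL

2.2785


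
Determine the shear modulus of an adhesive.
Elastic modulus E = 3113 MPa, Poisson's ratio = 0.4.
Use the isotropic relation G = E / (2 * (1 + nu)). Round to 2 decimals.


G = 3113 / (2*(1+0.4)) = 3113 / 2.80
= 1111.79 MPa

1111.79


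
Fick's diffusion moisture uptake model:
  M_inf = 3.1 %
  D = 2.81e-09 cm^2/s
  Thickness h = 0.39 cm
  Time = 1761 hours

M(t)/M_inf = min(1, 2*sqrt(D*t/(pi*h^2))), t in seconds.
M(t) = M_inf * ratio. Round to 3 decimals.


t_sec = 1761 * 3600 = 6339600
ratio = 2*sqrt(2.81e-09*6339600/(pi*0.39^2))
= min(1, 0.386166)
= 0.386166
M(t) = 3.1 * 0.386166 = 1.197 %

1.197


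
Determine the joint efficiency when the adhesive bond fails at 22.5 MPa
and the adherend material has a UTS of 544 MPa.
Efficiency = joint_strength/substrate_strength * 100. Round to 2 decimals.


Joint efficiency = 22.5 / 544 * 100
= 4.14%

4.14


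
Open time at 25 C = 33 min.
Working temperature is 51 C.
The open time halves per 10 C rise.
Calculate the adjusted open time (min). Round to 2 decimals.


factor = 2^((51 - 25) / 10) = 6.0629
ot = 33 / 6.0629 = 5.44 min

5.44


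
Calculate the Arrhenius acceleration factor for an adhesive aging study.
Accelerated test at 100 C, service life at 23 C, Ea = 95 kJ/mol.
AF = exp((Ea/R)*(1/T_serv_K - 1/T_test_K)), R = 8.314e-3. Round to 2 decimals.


T_test = 373.15 K, T_serv = 296.15 K
Ea/R = 95 / 0.008314 = 11426.51
AF = exp(11426.51 * (1/296.15 - 1/373.15))
= 2869.12

2869.12


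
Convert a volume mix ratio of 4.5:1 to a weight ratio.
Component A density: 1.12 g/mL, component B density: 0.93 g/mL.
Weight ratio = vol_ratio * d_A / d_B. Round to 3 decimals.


= 4.5 * 1.12 / 0.93 = 5.419

5.419


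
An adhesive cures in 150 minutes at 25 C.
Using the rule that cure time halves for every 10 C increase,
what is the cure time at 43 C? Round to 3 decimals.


Factor = 2^((43 - 25) / 10) = 3.4822
Cure time = 150 / 3.4822
= 43.076 minutes

43.076


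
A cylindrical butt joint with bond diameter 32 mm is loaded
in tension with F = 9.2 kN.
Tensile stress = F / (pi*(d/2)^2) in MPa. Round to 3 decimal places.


Area = pi * (32/2)^2 = 804.2477 mm^2
Stress = 9.2*1000 / 804.2477
= 11.439 MPa

11.439


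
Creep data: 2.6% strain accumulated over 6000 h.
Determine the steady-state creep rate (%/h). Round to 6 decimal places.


Rate = 2.6 / 6000 = 0.000433 %/h

0.000433


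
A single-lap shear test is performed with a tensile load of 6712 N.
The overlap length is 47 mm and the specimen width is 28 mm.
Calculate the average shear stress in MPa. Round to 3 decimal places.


Shear stress = F / (overlap * width)
= 6712 / (47 * 28)
= 6712 / 1316
= 5.100 MPa

5.100


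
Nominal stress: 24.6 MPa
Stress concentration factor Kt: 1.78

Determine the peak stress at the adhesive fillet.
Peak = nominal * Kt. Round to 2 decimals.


Peak stress = 24.6 * 1.78
= 43.79 MPa

43.79


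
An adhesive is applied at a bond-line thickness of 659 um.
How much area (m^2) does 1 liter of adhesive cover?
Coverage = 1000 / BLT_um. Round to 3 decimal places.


Coverage = 1000 / 659 = 1.517 m^2

1.517


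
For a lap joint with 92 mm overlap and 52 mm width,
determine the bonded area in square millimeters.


Area = 92 * 52 = 4784 mm^2

4784


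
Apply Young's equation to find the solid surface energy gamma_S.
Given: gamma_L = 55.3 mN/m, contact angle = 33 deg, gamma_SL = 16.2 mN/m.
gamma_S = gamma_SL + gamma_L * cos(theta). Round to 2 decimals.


theta_rad = 33 * pi/180 = 0.575959
gamma_S = 16.2 + 55.3 * cos(0.575959)
= 62.58 mN/m

62.58


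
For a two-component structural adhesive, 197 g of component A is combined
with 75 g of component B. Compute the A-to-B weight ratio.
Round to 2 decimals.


Weight ratio A:B = 197 / 75
= 2.63

2.63


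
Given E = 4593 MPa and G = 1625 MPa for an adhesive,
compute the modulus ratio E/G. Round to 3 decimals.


E/G ratio = 4593 / 1625 = 2.826

2.826


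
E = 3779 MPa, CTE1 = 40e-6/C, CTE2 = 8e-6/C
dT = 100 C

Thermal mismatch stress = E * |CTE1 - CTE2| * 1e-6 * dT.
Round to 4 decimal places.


= 3779 * 32e-6 * 100
= 12.0928 MPa

12.0928


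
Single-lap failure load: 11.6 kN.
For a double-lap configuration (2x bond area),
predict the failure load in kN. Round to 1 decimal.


Failure load = 11.6 * 2 = 23.2 kN

23.2


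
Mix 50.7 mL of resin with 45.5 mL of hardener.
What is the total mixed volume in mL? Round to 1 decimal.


Total = 50.7 + 45.5 = 96.2 mL

96.2


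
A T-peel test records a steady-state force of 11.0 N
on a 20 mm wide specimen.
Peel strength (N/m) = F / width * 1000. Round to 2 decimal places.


Peel strength = 11.0 / 20 * 1000
= 550.00 N/m

550.00


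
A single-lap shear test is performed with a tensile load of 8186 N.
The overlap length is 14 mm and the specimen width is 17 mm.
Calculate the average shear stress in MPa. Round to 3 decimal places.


Shear stress = F / (overlap * width)
= 8186 / (14 * 17)
= 8186 / 238
= 34.395 MPa

34.395


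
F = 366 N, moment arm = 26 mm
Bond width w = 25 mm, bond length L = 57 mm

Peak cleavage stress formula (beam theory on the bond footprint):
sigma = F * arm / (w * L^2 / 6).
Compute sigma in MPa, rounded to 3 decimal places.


sigma = (366 * 26) / (25 * 3249 / 6)
= 9516 * 6 / 81225
= 57096 / 81225
= 0.703 MPa

0.703


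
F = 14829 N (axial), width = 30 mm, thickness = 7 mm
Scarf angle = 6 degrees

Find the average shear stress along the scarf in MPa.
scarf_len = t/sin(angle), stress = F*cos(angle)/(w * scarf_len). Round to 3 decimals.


scarf_len = 7/sin(6 deg) = 66.9674
cos(6 deg) = 0.994522
stress = 14829*0.994522/(30*66.9674) = 7.341 MPa

7.341


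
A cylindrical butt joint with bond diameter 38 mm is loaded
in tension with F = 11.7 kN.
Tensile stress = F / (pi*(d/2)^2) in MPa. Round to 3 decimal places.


Area = pi * (38/2)^2 = 1134.1149 mm^2
Stress = 11.7*1000 / 1134.1149
= 10.316 MPa

10.316


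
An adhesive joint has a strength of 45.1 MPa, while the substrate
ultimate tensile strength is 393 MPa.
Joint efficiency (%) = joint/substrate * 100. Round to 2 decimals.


Efficiency = 45.1 / 393 * 100
= 11.48%

11.48


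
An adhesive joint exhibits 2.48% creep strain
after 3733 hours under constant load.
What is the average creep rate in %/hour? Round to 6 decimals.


Creep rate = strain / time
= 2.48 / 3733
= 0.000664 %/h

0.000664


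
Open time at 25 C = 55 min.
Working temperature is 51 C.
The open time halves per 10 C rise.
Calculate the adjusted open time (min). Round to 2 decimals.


factor = 2^((51 - 25) / 10) = 6.0629
ot = 55 / 6.0629 = 9.07 min

9.07


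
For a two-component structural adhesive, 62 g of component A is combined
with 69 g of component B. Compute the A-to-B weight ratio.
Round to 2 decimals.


Weight ratio A:B = 62 / 69
= 0.90

0.90


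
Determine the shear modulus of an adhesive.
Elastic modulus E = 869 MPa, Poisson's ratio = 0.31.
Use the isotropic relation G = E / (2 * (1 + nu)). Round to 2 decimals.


G = 869 / (2*(1+0.31)) = 869 / 2.62
= 331.68 MPa

331.68


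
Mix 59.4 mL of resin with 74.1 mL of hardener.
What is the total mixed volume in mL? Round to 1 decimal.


Total = 59.4 + 74.1 = 133.5 mL

133.5


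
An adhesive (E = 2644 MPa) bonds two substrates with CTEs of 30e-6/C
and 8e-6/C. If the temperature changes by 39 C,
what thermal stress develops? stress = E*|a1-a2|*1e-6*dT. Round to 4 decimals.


Stress = 2644 * |30 - 8| * 1e-6 * 39
= 2.2686 MPa

2.2686


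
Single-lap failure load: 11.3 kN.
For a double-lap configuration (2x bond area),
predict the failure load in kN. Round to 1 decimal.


Failure load = 11.3 * 2 = 22.6 kN

22.6


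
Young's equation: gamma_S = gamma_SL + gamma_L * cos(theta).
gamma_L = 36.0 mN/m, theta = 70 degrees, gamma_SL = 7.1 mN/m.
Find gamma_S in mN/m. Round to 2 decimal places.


cos(70 deg) = 0.342020
gamma_S = 7.1 + 36.0 * 0.342020
= 19.41 mN/m

19.41


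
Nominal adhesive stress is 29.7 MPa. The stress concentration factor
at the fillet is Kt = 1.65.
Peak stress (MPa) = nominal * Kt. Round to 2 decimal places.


Peak = 29.7 * 1.65 = 49.01 MPa

49.01


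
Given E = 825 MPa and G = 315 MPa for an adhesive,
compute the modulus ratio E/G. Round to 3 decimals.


E/G ratio = 825 / 315 = 2.619

2.619


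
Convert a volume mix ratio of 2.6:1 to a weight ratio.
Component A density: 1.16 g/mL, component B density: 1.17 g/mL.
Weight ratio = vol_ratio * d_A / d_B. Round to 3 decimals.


= 2.6 * 1.16 / 1.17 = 2.578

2.578


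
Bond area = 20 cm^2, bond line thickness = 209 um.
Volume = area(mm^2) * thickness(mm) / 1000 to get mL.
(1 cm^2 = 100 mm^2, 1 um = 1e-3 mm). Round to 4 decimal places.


area_mm2 = 20 * 100 = 2000
blt_mm = 209 * 1e-3 = 0.209
vol_mm3 = 2000 * 0.209 = 418.0
vol_mL = 418.0 / 1000 = 0.4180 mL

0.4180


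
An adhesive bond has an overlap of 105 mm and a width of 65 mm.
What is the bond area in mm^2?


Bond area = overlap * width
= 105 * 65
= 6825 mm^2

6825


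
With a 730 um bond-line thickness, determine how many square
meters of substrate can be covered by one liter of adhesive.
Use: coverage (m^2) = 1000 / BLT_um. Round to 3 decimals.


Coverage = 1000 / 730 = 1.370 m^2

1.370
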